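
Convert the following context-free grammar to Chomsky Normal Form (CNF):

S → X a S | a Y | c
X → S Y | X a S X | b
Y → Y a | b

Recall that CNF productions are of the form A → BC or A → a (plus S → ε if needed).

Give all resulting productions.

TA → a; S → c; X → b; Y → b; S → X X0; X0 → TA S; S → TA Y; X → S Y; X → X X1; X1 → TA X2; X2 → S X; Y → Y TA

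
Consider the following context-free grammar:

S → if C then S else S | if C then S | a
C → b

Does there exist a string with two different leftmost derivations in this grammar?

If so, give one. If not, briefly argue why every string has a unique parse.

Yes - the string 'if b then if b then if b then a else a else a' has two distinct leftmost derivations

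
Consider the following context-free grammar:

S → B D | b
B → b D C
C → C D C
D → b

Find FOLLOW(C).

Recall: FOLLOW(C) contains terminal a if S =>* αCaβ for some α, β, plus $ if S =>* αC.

We compute FOLLOW(C) using the standard algorithm.
FOLLOW(S) starts with {$}.
FIRST(B) = {b}
FIRST(C) = {}
FIRST(D) = {b}
FIRST(S) = {b}
FOLLOW(B) = {b}
FOLLOW(C) = {b}
FOLLOW(D) = {$}
FOLLOW(S) = {$}
Therefore, FOLLOW(C) = {b}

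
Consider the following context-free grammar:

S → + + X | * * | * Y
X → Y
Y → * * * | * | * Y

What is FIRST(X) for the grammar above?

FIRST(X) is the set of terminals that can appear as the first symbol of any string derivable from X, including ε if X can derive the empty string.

We compute FIRST(X) using the standard algorithm.
FIRST(S) = {*, +}
FIRST(X) = {*}
FIRST(Y) = {*}
Therefore, FIRST(X) = {*}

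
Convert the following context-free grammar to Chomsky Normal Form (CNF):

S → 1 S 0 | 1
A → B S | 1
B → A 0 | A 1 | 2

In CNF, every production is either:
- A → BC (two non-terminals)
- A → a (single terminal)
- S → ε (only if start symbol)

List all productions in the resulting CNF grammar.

T1 → 1; T0 → 0; S → 1; A → 1; B → 2; S → T1 X0; X0 → S T0; A → B S; B → A T0; B → A T1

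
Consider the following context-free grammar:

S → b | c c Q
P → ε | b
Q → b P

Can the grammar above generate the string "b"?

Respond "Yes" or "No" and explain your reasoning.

Yes - a valid derivation exists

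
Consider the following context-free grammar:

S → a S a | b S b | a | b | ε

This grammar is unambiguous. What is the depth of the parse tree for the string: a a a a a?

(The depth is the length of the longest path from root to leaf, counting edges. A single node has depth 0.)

3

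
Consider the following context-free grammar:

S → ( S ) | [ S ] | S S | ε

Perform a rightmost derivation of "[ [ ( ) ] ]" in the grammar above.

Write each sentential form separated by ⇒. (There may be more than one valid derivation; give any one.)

S ⇒ [ S ] ⇒ [ [ S ] ] ⇒ [ [ ( S ) ] ] ⇒ [ [ ( ) ] ]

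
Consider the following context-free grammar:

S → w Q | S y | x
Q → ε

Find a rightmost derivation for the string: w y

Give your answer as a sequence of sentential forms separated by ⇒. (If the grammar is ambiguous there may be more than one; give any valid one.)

S ⇒ S y ⇒ w Q y ⇒ w y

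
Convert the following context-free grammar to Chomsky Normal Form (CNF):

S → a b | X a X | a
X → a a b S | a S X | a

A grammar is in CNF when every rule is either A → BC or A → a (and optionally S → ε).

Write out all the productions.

TA → a; TB → b; S → a; X → a; S → TA TB; S → X X0; X0 → TA X; X → TA X1; X1 → TA X2; X2 → TB S; X → TA X3; X3 → S X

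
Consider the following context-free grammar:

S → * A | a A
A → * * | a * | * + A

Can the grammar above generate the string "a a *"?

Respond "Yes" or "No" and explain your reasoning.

Yes - a valid derivation exists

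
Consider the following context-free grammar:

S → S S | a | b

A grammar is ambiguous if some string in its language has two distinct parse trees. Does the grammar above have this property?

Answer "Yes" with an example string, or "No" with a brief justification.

Yes - the string 'a b a a' has two distinct parse trees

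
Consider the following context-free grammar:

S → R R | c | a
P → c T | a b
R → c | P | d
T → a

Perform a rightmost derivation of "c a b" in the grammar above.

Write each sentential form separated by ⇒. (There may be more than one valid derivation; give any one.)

S ⇒ R R ⇒ R P ⇒ R a b ⇒ c a b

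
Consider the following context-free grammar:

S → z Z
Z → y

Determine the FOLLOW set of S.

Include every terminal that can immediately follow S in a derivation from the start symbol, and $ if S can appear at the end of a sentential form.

We compute FOLLOW(S) using the standard algorithm.
FOLLOW(S) starts with {$}.
FIRST(S) = {z}
FIRST(Z) = {y}
FOLLOW(S) = {$}
FOLLOW(Z) = {$}
Therefore, FOLLOW(S) = {$}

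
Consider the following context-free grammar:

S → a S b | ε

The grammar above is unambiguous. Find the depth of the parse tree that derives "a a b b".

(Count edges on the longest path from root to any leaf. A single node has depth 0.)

3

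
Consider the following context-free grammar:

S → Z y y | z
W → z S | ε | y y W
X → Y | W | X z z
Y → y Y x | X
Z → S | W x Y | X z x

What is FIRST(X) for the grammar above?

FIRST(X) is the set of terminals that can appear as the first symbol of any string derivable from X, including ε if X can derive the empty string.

We compute FIRST(X) using the standard algorithm.
FIRST(S) = {x, y, z}
FIRST(W) = {y, z, ε}
FIRST(X) = {y, z, ε}
FIRST(Y) = {y, z, ε}
FIRST(Z) = {x, y, z}
Therefore, FIRST(X) = {y, z, ε}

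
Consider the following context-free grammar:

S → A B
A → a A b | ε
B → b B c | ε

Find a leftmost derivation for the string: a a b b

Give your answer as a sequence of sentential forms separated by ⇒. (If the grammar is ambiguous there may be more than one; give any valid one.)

S ⇒ A B ⇒ a A b B ⇒ a a A b b B ⇒ a a b b B ⇒ a a b b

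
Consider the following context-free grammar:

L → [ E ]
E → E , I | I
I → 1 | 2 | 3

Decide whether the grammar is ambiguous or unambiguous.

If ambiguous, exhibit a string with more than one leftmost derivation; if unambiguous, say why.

Unambiguous - every string in the language has a unique leftmost derivation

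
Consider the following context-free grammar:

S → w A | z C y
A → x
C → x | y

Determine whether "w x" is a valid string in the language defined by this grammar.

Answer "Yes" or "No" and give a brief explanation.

Yes - a valid derivation exists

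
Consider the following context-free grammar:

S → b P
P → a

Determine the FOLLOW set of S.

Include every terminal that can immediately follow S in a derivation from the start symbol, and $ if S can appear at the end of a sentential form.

We compute FOLLOW(S) using the standard algorithm.
FOLLOW(S) starts with {$}.
FIRST(P) = {a}
FIRST(S) = {b}
FOLLOW(P) = {$}
FOLLOW(S) = {$}
Therefore, FOLLOW(S) = {$}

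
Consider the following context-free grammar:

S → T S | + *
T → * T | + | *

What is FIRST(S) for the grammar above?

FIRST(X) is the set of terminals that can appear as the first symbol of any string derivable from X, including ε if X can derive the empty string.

We compute FIRST(S) using the standard algorithm.
FIRST(S) = {*, +}
FIRST(T) = {*, +}
Therefore, FIRST(S) = {*, +}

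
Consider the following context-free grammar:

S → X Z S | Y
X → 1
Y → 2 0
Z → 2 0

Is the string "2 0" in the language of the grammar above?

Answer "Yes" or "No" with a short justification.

Yes - a valid derivation exists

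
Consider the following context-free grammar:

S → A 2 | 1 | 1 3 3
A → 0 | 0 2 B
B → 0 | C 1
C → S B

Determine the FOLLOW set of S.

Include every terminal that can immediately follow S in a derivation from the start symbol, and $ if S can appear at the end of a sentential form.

We compute FOLLOW(S) using the standard algorithm.
FOLLOW(S) starts with {$}.
FIRST(A) = {0}
FIRST(B) = {0, 1}
FIRST(C) = {0, 1}
FIRST(S) = {0, 1}
FOLLOW(A) = {2}
FOLLOW(B) = {1, 2}
FOLLOW(C) = {1}
FOLLOW(S) = {$, 0, 1}
Therefore, FOLLOW(S) = {$, 0, 1}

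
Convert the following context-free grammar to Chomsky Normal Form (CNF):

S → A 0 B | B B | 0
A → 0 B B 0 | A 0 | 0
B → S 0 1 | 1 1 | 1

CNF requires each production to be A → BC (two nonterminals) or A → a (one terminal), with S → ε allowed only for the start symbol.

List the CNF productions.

T0 → 0; S → 0; A → 0; T1 → 1; B → 1; S → A X0; X0 → T0 B; S → B B; A → T0 X1; X1 → B X2; X2 → B T0; A → A T0; B → S X3; X3 → T0 T1; B → T1 T1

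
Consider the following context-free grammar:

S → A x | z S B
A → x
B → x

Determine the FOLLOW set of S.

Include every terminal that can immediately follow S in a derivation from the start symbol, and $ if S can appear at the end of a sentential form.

We compute FOLLOW(S) using the standard algorithm.
FOLLOW(S) starts with {$}.
FIRST(A) = {x}
FIRST(B) = {x}
FIRST(S) = {x, z}
FOLLOW(A) = {x}
FOLLOW(B) = {$, x}
FOLLOW(S) = {$, x}
Therefore, FOLLOW(S) = {$, x}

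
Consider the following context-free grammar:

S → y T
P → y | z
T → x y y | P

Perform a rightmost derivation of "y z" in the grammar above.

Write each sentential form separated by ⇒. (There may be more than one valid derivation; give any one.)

S ⇒ y T ⇒ y P ⇒ y z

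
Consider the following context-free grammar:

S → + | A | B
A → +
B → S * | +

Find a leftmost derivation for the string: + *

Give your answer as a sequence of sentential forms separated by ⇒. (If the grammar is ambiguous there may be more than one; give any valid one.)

S ⇒ B ⇒ S * ⇒ B * ⇒ + *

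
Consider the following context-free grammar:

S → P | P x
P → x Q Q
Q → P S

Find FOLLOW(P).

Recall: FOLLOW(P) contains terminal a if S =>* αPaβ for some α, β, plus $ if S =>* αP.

We compute FOLLOW(P) using the standard algorithm.
FOLLOW(S) starts with {$}.
FIRST(P) = {x}
FIRST(Q) = {x}
FIRST(S) = {x}
FOLLOW(P) = {$, x}
FOLLOW(Q) = {$, x}
FOLLOW(S) = {$, x}
Therefore, FOLLOW(P) = {$, x}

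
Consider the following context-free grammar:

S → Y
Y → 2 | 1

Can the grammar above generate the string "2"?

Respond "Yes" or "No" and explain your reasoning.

Yes - a valid derivation exists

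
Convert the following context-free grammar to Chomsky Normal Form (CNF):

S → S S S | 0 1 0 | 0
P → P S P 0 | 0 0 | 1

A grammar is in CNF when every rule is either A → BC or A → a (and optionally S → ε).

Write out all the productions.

T0 → 0; T1 → 1; S → 0; P → 1; S → S X0; X0 → S S; S → T0 X1; X1 → T1 T0; P → P X2; X2 → S X3; X3 → P T0; P → T0 T0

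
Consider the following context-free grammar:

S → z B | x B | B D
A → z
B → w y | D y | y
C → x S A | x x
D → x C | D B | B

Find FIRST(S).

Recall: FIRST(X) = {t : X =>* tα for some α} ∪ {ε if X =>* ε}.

We compute FIRST(S) using the standard algorithm.
FIRST(A) = {z}
FIRST(B) = {w, x, y}
FIRST(C) = {x}
FIRST(D) = {w, x, y}
FIRST(S) = {w, x, y, z}
Therefore, FIRST(S) = {w, x, y, z}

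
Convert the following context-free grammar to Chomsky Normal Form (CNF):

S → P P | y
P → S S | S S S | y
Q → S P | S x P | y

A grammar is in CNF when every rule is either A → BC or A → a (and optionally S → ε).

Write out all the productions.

S → y; P → y; TX → x; Q → y; S → P P; P → S S; P → S X0; X0 → S S; Q → S P; Q → S X1; X1 → TX P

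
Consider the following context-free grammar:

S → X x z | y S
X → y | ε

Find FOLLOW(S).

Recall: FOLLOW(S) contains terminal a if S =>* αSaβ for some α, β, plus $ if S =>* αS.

We compute FOLLOW(S) using the standard algorithm.
FOLLOW(S) starts with {$}.
FIRST(S) = {x, y}
FIRST(X) = {y, ε}
FOLLOW(S) = {$}
FOLLOW(X) = {x}
Therefore, FOLLOW(S) = {$}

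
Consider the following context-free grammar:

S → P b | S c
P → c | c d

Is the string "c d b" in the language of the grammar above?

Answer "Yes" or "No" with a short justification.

Yes - a valid derivation exists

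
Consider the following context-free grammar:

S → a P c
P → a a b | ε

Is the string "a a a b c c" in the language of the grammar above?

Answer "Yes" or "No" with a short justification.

No - no valid derivation exists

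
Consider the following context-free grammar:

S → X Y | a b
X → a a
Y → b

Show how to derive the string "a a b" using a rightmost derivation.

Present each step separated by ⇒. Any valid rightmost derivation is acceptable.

S ⇒ X Y ⇒ X b ⇒ a a b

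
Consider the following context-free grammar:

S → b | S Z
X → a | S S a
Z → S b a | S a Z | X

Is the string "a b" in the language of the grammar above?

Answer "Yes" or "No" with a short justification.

No - no valid derivation exists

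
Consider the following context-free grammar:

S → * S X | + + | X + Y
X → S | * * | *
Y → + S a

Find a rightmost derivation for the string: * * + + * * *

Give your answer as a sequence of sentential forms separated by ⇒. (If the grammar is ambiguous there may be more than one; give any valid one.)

S ⇒ * S X ⇒ * S * * ⇒ * * S X * * ⇒ * * S * * * ⇒ * * + + * * *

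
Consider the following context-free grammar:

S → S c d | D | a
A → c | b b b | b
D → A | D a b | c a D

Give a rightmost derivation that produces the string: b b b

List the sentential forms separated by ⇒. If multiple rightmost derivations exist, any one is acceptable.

S ⇒ D ⇒ A ⇒ b b b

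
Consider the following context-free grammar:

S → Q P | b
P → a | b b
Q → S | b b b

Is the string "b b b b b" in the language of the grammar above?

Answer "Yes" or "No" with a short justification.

Yes - a valid derivation exists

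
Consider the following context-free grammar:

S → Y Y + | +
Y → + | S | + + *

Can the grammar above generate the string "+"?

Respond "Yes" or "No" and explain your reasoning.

Yes - a valid derivation exists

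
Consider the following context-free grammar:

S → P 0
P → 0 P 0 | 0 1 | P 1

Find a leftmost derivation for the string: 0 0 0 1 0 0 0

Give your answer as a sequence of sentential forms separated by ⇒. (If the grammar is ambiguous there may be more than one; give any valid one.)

S ⇒ P 0 ⇒ 0 P 0 0 ⇒ 0 0 P 0 0 0 ⇒ 0 0 0 1 0 0 0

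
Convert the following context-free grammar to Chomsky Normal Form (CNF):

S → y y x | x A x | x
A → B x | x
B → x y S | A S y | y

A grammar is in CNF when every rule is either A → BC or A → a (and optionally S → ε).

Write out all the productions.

TY → y; TX → x; S → x; A → x; B → y; S → TY X0; X0 → TY TX; S → TX X1; X1 → A TX; A → B TX; B → TX X2; X2 → TY S; B → A X3; X3 → S TY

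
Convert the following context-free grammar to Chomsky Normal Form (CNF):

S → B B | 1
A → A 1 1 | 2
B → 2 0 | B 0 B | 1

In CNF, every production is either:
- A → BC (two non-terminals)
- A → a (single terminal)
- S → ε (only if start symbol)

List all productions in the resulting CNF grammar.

S → 1; T1 → 1; A → 2; T2 → 2; T0 → 0; B → 1; S → B B; A → A X0; X0 → T1 T1; B → T2 T0; B → B X1; X1 → T0 B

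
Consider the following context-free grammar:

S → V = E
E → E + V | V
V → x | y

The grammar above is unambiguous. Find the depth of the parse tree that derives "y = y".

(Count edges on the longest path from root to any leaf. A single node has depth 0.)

3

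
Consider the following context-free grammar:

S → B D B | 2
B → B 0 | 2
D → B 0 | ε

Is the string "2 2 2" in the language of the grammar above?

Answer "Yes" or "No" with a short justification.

No - no valid derivation exists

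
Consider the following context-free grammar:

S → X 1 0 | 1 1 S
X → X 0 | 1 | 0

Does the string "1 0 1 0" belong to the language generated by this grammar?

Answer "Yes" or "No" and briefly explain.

Yes - a valid derivation exists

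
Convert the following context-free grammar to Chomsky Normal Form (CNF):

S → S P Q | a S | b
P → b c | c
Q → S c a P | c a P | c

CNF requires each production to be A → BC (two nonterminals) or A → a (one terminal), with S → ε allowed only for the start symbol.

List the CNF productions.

TA → a; S → b; TB → b; TC → c; P → c; Q → c; S → S X0; X0 → P Q; S → TA S; P → TB TC; Q → S X1; X1 → TC X2; X2 → TA P; Q → TC X3; X3 → TA P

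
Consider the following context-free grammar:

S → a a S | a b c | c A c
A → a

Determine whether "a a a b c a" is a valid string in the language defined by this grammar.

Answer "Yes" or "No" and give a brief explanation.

No - no valid derivation exists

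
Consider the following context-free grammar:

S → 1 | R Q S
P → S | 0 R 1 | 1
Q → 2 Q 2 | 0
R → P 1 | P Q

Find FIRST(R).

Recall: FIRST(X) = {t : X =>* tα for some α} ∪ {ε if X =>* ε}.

We compute FIRST(R) using the standard algorithm.
FIRST(P) = {0, 1}
FIRST(Q) = {0, 2}
FIRST(R) = {0, 1}
FIRST(S) = {0, 1}
Therefore, FIRST(R) = {0, 1}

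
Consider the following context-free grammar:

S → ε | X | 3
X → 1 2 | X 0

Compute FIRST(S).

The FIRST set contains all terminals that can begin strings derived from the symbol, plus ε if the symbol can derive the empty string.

We compute FIRST(S) using the standard algorithm.
FIRST(S) = {1, 3, ε}
FIRST(X) = {1}
Therefore, FIRST(S) = {1, 3, ε}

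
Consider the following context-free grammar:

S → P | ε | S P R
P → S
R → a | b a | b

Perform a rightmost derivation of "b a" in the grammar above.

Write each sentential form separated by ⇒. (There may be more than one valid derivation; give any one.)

S ⇒ S P R ⇒ S P b a ⇒ S S b a ⇒ S b a ⇒ b a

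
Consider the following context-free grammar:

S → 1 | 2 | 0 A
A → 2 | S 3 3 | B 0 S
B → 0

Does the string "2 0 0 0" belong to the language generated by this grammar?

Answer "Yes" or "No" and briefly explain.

No - no valid derivation exists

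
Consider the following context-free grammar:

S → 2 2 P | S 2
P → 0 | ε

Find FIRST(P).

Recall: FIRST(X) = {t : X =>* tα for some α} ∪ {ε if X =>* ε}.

We compute FIRST(P) using the standard algorithm.
FIRST(P) = {0, ε}
FIRST(S) = {2}
Therefore, FIRST(P) = {0, ε}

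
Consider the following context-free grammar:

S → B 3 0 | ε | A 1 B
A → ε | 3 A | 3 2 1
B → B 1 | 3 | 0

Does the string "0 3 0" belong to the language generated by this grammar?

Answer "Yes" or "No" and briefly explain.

Yes - a valid derivation exists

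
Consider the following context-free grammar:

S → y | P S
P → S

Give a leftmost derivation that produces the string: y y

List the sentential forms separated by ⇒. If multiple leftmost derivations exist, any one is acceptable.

S ⇒ P S ⇒ S S ⇒ y S ⇒ y y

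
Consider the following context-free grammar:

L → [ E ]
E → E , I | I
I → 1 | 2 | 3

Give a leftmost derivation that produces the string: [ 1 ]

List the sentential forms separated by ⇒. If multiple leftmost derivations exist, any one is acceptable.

L ⇒ [ E ] ⇒ [ I ] ⇒ [ 1 ]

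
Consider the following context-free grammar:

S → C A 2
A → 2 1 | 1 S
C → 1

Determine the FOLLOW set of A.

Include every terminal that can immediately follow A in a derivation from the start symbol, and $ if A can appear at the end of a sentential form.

We compute FOLLOW(A) using the standard algorithm.
FOLLOW(S) starts with {$}.
FIRST(A) = {1, 2}
FIRST(C) = {1}
FIRST(S) = {1}
FOLLOW(A) = {2}
FOLLOW(C) = {1, 2}
FOLLOW(S) = {$, 2}
Therefore, FOLLOW(A) = {2}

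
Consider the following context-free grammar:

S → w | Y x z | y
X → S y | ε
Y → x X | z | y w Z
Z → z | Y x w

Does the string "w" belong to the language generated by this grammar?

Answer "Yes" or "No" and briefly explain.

Yes - a valid derivation exists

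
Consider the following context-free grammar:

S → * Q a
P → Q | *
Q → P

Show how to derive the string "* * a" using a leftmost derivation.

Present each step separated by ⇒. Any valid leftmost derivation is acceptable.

S ⇒ * Q a ⇒ * P a ⇒ * * a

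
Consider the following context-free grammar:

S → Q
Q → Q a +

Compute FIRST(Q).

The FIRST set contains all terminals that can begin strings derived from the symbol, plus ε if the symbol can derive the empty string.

We compute FIRST(Q) using the standard algorithm.
FIRST(Q) = {}
FIRST(S) = {}
Therefore, FIRST(Q) = {}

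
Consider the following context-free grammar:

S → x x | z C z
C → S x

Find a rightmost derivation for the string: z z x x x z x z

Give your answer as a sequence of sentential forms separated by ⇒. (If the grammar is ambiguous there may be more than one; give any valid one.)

S ⇒ z C z ⇒ z S x z ⇒ z z C z x z ⇒ z z S x z x z ⇒ z z x x x z x z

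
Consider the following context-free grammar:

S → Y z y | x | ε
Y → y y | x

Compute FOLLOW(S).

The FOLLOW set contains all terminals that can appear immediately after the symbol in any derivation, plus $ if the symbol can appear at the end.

We compute FOLLOW(S) using the standard algorithm.
FOLLOW(S) starts with {$}.
FIRST(S) = {x, y, ε}
FIRST(Y) = {x, y}
FOLLOW(S) = {$}
FOLLOW(Y) = {z}
Therefore, FOLLOW(S) = {$}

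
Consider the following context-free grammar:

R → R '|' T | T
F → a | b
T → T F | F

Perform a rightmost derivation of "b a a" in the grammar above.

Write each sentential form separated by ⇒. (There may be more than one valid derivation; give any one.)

R ⇒ T ⇒ T F ⇒ T a ⇒ T F a ⇒ T a a ⇒ F a a ⇒ b a a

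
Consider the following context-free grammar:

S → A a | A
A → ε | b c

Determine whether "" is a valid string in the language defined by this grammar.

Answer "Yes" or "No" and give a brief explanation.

Yes - a valid derivation exists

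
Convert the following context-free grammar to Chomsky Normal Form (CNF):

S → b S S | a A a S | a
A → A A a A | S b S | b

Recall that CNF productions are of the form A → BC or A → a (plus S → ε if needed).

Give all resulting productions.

TB → b; TA → a; S → a; A → b; S → TB X0; X0 → S S; S → TA X1; X1 → A X2; X2 → TA S; A → A X3; X3 → A X4; X4 → TA A; A → S X5; X5 → TB S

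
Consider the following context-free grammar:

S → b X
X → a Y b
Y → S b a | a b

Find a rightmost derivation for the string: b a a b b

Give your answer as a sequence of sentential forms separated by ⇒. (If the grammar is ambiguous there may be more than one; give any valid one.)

S ⇒ b X ⇒ b a Y b ⇒ b a a b b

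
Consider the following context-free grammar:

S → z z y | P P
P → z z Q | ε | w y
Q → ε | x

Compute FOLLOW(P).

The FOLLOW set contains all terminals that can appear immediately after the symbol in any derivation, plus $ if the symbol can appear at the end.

We compute FOLLOW(P) using the standard algorithm.
FOLLOW(S) starts with {$}.
FIRST(P) = {w, z, ε}
FIRST(Q) = {x, ε}
FIRST(S) = {w, z, ε}
FOLLOW(P) = {$, w, z}
FOLLOW(Q) = {$, w, z}
FOLLOW(S) = {$}
Therefore, FOLLOW(P) = {$, w, z}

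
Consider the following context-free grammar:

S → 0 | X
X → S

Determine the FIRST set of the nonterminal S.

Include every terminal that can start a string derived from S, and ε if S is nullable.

We compute FIRST(S) using the standard algorithm.
FIRST(S) = {0}
FIRST(X) = {0}
Therefore, FIRST(S) = {0}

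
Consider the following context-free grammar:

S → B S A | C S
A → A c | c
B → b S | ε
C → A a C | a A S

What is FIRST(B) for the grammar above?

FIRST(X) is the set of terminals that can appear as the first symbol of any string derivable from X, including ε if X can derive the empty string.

We compute FIRST(B) using the standard algorithm.
FIRST(A) = {c}
FIRST(B) = {b, ε}
FIRST(C) = {a, c}
FIRST(S) = {a, b, c}
Therefore, FIRST(B) = {b, ε}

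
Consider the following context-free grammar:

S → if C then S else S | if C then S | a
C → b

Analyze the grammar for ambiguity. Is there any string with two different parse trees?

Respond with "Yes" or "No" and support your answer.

Yes - the string 'if b then if b then if b then a else a' has two distinct parse trees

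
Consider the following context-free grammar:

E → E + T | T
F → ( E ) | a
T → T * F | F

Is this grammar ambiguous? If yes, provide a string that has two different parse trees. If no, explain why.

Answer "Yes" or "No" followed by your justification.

No - the grammar is unambiguous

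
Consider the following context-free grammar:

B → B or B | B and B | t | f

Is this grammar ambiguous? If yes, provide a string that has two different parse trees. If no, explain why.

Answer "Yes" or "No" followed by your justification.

Yes - the string 'f or t and t and t' has two distinct leftmost derivations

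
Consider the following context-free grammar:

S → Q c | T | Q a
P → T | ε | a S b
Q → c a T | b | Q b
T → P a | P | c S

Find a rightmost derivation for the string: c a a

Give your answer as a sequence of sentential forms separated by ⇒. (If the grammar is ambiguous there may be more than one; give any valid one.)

S ⇒ Q a ⇒ c a T a ⇒ c a P a ⇒ c a a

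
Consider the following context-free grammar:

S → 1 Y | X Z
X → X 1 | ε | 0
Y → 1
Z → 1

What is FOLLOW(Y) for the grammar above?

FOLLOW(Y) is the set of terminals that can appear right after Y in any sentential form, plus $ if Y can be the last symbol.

We compute FOLLOW(Y) using the standard algorithm.
FOLLOW(S) starts with {$}.
FIRST(S) = {0, 1}
FIRST(X) = {0, 1, ε}
FIRST(Y) = {1}
FIRST(Z) = {1}
FOLLOW(S) = {$}
FOLLOW(X) = {1}
FOLLOW(Y) = {$}
FOLLOW(Z) = {$}
Therefore, FOLLOW(Y) = {$}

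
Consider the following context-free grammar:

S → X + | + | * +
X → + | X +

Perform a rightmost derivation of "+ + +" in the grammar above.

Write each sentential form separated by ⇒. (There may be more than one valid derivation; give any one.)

S ⇒ X + ⇒ X + + ⇒ + + +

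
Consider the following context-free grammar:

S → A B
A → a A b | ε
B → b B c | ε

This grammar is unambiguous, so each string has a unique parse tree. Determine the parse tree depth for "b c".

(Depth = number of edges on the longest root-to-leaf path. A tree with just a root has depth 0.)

3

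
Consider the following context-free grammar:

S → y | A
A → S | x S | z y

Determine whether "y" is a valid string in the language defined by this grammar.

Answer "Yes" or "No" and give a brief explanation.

Yes - a valid derivation exists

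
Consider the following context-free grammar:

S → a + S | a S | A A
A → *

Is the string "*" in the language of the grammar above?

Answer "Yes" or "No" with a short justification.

No - no valid derivation exists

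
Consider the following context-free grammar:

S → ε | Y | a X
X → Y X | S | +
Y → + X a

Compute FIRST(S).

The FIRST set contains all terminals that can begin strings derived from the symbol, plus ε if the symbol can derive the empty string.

We compute FIRST(S) using the standard algorithm.
FIRST(S) = {+, a, ε}
FIRST(X) = {+, a, ε}
FIRST(Y) = {+}
Therefore, FIRST(S) = {+, a, ε}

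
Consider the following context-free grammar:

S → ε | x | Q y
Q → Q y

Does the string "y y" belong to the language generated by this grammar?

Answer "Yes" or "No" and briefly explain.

No - no valid derivation exists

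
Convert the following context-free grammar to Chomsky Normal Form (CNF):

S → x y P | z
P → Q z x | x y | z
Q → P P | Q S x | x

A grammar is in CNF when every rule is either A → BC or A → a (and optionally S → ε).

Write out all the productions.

TX → x; TY → y; S → z; TZ → z; P → z; Q → x; S → TX X0; X0 → TY P; P → Q X1; X1 → TZ TX; P → TX TY; Q → P P; Q → Q X2; X2 → S TX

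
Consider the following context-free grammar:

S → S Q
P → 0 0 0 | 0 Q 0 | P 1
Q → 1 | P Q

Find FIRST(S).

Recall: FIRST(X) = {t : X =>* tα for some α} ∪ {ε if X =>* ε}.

We compute FIRST(S) using the standard algorithm.
FIRST(P) = {0}
FIRST(Q) = {0, 1}
FIRST(S) = {}
Therefore, FIRST(S) = {}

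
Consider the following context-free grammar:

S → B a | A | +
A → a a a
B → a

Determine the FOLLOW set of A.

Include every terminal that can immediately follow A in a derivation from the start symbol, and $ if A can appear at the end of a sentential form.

We compute FOLLOW(A) using the standard algorithm.
FOLLOW(S) starts with {$}.
FIRST(A) = {a}
FIRST(B) = {a}
FIRST(S) = {+, a}
FOLLOW(A) = {$}
FOLLOW(B) = {a}
FOLLOW(S) = {$}
Therefore, FOLLOW(A) = {$}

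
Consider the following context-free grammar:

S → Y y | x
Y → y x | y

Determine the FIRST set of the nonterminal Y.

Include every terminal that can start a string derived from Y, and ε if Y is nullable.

We compute FIRST(Y) using the standard algorithm.
FIRST(S) = {x, y}
FIRST(Y) = {y}
Therefore, FIRST(Y) = {y}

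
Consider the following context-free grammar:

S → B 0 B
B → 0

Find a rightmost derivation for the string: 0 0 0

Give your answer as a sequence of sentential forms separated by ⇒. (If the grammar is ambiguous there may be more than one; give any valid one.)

S ⇒ B 0 B ⇒ B 0 0 ⇒ 0 0 0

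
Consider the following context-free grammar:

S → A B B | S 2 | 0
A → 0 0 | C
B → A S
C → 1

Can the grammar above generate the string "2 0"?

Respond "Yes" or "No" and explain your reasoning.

No - no valid derivation exists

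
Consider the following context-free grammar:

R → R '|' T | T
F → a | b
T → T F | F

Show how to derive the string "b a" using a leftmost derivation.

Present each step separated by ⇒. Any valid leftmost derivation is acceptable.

R ⇒ T ⇒ T F ⇒ F F ⇒ b F ⇒ b a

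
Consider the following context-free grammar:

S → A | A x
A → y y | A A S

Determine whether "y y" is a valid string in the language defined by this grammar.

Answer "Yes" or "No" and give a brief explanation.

Yes - a valid derivation exists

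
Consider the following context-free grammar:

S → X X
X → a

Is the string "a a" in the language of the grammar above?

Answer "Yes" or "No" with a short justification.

Yes - a valid derivation exists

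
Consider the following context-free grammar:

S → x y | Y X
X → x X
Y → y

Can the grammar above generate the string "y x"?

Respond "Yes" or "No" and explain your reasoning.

No - no valid derivation exists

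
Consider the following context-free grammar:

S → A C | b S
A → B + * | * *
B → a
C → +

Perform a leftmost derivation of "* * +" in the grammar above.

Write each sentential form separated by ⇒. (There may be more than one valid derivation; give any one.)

S ⇒ A C ⇒ * * C ⇒ * * +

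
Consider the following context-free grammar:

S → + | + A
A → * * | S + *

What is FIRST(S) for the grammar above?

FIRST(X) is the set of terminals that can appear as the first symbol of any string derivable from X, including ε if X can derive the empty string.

We compute FIRST(S) using the standard algorithm.
FIRST(A) = {*, +}
FIRST(S) = {+}
Therefore, FIRST(S) = {+}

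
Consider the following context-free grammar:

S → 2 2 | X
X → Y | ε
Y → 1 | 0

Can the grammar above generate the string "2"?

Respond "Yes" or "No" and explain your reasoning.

No - no valid derivation exists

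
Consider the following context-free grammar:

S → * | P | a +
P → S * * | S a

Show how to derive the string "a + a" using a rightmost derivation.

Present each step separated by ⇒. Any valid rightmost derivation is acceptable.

S ⇒ P ⇒ S a ⇒ a + a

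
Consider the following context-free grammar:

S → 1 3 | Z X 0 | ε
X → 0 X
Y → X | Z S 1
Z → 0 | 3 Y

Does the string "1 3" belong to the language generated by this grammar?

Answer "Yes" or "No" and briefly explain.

Yes - a valid derivation exists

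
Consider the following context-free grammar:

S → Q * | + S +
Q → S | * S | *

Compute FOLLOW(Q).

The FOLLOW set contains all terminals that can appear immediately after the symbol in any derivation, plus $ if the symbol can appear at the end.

We compute FOLLOW(Q) using the standard algorithm.
FOLLOW(S) starts with {$}.
FIRST(Q) = {*, +}
FIRST(S) = {*, +}
FOLLOW(Q) = {*}
FOLLOW(S) = {$, *, +}
Therefore, FOLLOW(Q) = {*}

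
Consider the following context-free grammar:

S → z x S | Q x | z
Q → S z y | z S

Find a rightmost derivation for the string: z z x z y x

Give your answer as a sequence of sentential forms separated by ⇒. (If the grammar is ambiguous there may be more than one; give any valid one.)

S ⇒ Q x ⇒ S z y x ⇒ Q x z y x ⇒ z S x z y x ⇒ z z x z y x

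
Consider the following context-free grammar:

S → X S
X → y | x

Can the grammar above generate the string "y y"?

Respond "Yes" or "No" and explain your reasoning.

No - no valid derivation exists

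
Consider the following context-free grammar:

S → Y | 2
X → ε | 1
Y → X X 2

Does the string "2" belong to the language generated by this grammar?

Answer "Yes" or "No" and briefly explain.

Yes - a valid derivation exists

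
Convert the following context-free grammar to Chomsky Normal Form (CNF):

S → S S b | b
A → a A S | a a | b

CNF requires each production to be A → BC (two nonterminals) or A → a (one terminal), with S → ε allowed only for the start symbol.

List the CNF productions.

TB → b; S → b; TA → a; A → b; S → S X0; X0 → S TB; A → TA X1; X1 → A S; A → TA TA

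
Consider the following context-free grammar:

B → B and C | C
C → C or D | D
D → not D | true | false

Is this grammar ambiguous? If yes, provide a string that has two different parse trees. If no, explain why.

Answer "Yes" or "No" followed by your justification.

No - the grammar is unambiguous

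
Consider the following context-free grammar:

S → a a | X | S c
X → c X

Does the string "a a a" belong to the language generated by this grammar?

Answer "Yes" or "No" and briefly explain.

No - no valid derivation exists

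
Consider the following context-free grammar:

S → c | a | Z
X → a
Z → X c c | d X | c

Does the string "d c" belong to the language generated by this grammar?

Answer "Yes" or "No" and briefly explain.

No - no valid derivation exists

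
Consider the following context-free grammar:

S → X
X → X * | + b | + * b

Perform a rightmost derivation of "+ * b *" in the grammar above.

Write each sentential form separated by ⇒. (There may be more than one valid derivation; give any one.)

S ⇒ X ⇒ X * ⇒ + * b *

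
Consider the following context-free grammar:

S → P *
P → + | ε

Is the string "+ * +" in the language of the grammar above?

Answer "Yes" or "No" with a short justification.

No - no valid derivation exists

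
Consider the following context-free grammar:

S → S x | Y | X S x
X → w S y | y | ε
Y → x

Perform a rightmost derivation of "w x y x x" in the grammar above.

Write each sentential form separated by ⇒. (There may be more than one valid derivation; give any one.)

S ⇒ X S x ⇒ X Y x ⇒ X x x ⇒ w S y x x ⇒ w Y y x x ⇒ w x y x x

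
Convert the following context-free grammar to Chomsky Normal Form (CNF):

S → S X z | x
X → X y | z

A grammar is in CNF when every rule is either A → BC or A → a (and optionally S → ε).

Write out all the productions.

TZ → z; S → x; TY → y; X → z; S → S X0; X0 → X TZ; X → X TY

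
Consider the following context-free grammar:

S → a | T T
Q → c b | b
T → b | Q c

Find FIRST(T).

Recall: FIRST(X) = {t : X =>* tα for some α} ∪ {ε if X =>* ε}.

We compute FIRST(T) using the standard algorithm.
FIRST(Q) = {b, c}
FIRST(S) = {a, b, c}
FIRST(T) = {b, c}
Therefore, FIRST(T) = {b, c}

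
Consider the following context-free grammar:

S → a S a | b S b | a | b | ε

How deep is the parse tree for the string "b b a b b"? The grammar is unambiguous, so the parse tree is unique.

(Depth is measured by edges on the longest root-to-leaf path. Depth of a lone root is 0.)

3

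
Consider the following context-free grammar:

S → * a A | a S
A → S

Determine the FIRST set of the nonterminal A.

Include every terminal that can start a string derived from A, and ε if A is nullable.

We compute FIRST(A) using the standard algorithm.
FIRST(A) = {*, a}
FIRST(S) = {*, a}
Therefore, FIRST(A) = {*, a}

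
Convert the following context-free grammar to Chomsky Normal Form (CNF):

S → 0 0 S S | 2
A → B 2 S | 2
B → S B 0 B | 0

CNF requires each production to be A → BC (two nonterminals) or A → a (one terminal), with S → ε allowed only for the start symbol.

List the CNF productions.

T0 → 0; S → 2; T2 → 2; A → 2; B → 0; S → T0 X0; X0 → T0 X1; X1 → S S; A → B X2; X2 → T2 S; B → S X3; X3 → B X4; X4 → T0 B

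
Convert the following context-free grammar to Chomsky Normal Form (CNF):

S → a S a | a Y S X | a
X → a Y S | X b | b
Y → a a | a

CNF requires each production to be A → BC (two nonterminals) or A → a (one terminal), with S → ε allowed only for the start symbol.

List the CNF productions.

TA → a; S → a; TB → b; X → b; Y → a; S → TA X0; X0 → S TA; S → TA X1; X1 → Y X2; X2 → S X; X → TA X3; X3 → Y S; X → X TB; Y → TA TA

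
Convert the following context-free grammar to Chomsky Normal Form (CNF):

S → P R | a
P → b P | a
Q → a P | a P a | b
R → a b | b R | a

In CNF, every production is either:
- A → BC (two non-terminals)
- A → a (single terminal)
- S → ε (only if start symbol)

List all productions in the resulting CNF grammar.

S → a; TB → b; P → a; TA → a; Q → b; R → a; S → P R; P → TB P; Q → TA P; Q → TA X0; X0 → P TA; R → TA TB; R → TB R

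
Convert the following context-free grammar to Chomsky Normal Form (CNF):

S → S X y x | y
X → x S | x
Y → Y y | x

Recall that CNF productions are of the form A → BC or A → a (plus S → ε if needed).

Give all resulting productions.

TY → y; TX → x; S → y; X → x; Y → x; S → S X0; X0 → X X1; X1 → TY TX; X → TX S; Y → Y TY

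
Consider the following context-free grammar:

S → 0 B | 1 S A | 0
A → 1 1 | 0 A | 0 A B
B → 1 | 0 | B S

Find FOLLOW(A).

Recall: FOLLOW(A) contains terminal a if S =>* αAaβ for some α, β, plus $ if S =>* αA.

We compute FOLLOW(A) using the standard algorithm.
FOLLOW(S) starts with {$}.
FIRST(A) = {0, 1}
FIRST(B) = {0, 1}
FIRST(S) = {0, 1}
FOLLOW(A) = {$, 0, 1}
FOLLOW(B) = {$, 0, 1}
FOLLOW(S) = {$, 0, 1}
Therefore, FOLLOW(A) = {$, 0, 1}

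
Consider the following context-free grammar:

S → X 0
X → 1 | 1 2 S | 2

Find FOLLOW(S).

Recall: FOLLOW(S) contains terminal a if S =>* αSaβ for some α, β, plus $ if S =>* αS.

We compute FOLLOW(S) using the standard algorithm.
FOLLOW(S) starts with {$}.
FIRST(S) = {1, 2}
FIRST(X) = {1, 2}
FOLLOW(S) = {$, 0}
FOLLOW(X) = {0}
Therefore, FOLLOW(S) = {$, 0}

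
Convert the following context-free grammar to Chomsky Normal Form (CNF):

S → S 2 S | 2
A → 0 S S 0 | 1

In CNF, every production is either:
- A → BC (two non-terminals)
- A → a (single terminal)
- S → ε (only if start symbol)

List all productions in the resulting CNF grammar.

T2 → 2; S → 2; T0 → 0; A → 1; S → S X0; X0 → T2 S; A → T0 X1; X1 → S X2; X2 → S T0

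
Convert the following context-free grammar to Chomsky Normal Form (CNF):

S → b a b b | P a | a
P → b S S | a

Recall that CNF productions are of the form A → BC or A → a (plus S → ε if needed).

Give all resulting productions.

TB → b; TA → a; S → a; P → a; S → TB X0; X0 → TA X1; X1 → TB TB; S → P TA; P → TB X2; X2 → S S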